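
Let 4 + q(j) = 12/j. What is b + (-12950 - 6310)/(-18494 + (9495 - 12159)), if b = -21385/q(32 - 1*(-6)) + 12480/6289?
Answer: 772747399559/133062662 ≈ 5807.4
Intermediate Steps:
q(j) = -4 + 12/j
b = 73033961/12578 (b = -21385/(-4 + 12/(32 - 1*(-6))) + 12480/6289 = -21385/(-4 + 12/(32 + 6)) + 12480*(1/6289) = -21385/(-4 + 12/38) + 12480/6289 = -21385/(-4 + 12*(1/38)) + 12480/6289 = -21385/(-4 + 6/19) + 12480/6289 = -21385/(-70/19) + 12480/6289 = -21385*(-19/70) + 12480/6289 = 11609/2 + 12480/6289 = 73033961/12578 ≈ 5806.5)
b + (-12950 - 6310)/(-18494 + (9495 - 12159)) = 73033961/12578 + (-12950 - 6310)/(-18494 + (9495 - 12159)) = 73033961/12578 - 19260/(-18494 - 2664) = 73033961/12578 - 19260/(-21158) = 73033961/12578 - 19260*(-1/21158) = 73033961/12578 + 9630/10579 = 772747399559/133062662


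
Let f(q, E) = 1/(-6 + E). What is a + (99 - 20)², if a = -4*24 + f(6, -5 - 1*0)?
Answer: 67594/11 ≈ 6144.9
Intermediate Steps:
a = -1057/11 (a = -4*24 + 1/(-6 + (-5 - 1*0)) = -96 + 1/(-6 + (-5 + 0)) = -96 + 1/(-6 - 5) = -96 + 1/(-11) = -96 - 1/11 = -1057/11 ≈ -96.091)
a + (99 - 20)² = -1057/11 + (99 - 20)² = -1057/11 + 79² = -1057/11 + 6241 = 67594/11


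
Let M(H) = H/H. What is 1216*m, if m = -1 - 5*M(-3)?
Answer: -7296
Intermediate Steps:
M(H) = 1
m = -6 (m = -1 - 5*1 = -1 - 5 = -6)
1216*m = 1216*(-6) = -7296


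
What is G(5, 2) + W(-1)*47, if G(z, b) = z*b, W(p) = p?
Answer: -37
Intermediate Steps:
G(z, b) = b*z
G(5, 2) + W(-1)*47 = 2*5 - 1*47 = 10 - 47 = -37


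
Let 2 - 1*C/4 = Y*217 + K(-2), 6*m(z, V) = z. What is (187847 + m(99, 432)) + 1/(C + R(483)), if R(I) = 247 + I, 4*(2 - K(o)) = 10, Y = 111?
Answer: 17961253507/95608 ≈ 1.8786e+5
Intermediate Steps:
K(o) = -½ (K(o) = 2 - ¼*10 = 2 - 5/2 = -½)
m(z, V) = z/6
C = -96338 (C = 8 - 4*(111*217 - ½) = 8 - 4*(24087 - ½) = 8 - 4*48173/2 = 8 - 96346 = -96338)
(187847 + m(99, 432)) + 1/(C + R(483)) = (187847 + (⅙)*99) + 1/(-96338 + (247 + 483)) = (187847 + 33/2) + 1/(-96338 + 730) = 375727/2 + 1/(-95608) = 375727/2 - 1/95608 = 17961253507/95608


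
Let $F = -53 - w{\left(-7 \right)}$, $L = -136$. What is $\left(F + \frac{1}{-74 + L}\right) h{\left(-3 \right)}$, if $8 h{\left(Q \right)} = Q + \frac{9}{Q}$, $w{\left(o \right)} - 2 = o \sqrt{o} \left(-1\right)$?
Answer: $\frac{11551}{280} + \frac{21 i \sqrt{7}}{4} \approx 41.254 + 13.89 i$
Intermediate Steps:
$w{\left(o \right)} = 2 - o^{\frac{3}{2}}$ ($w{\left(o \right)} = 2 + o \sqrt{o} \left(-1\right) = 2 + o^{\frac{3}{2}} \left(-1\right) = 2 - o^{\frac{3}{2}}$)
$F = -55 - 7 i \sqrt{7}$ ($F = -53 - \left(2 - \left(-7\right)^{\frac{3}{2}}\right) = -53 - \left(2 - - 7 i \sqrt{7}\right) = -53 - \left(2 + 7 i \sqrt{7}\right) = -55 - 7 i \sqrt{7} \approx -55.0 - 18.52 i$)
$h{\left(Q \right)} = \frac{Q}{8} + \frac{9}{8 Q}$ ($h{\left(Q \right)} = \frac{Q + \frac{9}{Q}}{8} = \frac{Q}{8} + \frac{9}{8 Q}$)
$\left(F + \frac{1}{-74 + L}\right) h{\left(-3 \right)} = \left(\left(-55 - 7 i \sqrt{7}\right) + \frac{1}{-74 - 136}\right) \frac{9 + \left(-3\right)^{2}}{8 \left(-3\right)} = \left(\left(-55 - 7 i \sqrt{7}\right) + \frac{1}{-210}\right) \frac{1}{8} \left(- \frac{1}{3}\right) \left(9 + 9\right) = \left(\left(-55 - 7 i \sqrt{7}\right) - \frac{1}{210}\right) \frac{1}{8} \left(- \frac{1}{3}\right) 18 = \left(- \frac{11551}{210} - 7 i \sqrt{7}\right) \left(- \frac{3}{4}\right) = \frac{11551}{280} + \frac{21 i \sqrt{7}}{4}$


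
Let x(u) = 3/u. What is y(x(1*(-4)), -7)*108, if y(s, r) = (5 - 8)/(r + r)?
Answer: 162/7 ≈ 23.143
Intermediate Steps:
y(s, r) = -3/(2*r) (y(s, r) = -3*1/(2*r) = -3/(2*r))
y(x(1*(-4)), -7)*108 = -3/2/(-7)*108 = -3/2*(-1/7)*108 = (3/14)*108 = 162/7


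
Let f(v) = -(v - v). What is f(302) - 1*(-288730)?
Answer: 288730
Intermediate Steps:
f(v) = 0 (f(v) = -1*0 = 0)
f(302) - 1*(-288730) = 0 - 1*(-288730) = 0 + 288730 = 288730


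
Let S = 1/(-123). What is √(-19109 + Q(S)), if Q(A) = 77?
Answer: 2*I*√4758 ≈ 137.96*I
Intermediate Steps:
S = -1/123 ≈ -0.0081301
√(-19109 + Q(S)) = √(-19109 + 77) = √(-19032) = 2*I*√4758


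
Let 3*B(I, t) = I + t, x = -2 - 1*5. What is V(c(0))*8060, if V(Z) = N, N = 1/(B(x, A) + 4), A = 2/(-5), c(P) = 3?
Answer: 120900/23 ≈ 5256.5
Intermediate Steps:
x = -7 (x = -2 - 5 = -7)
A = -⅖ (A = 2*(-⅕) = -⅖ ≈ -0.40000)
B(I, t) = I/3 + t/3 (B(I, t) = (I + t)/3 = I/3 + t/3)
N = 15/23 (N = 1/(((⅓)*(-7) + (⅓)*(-⅖)) + 4) = 1/((-7/3 - 2/15) + 4) = 1/(-37/15 + 4) = 1/(23/15) = 15/23 ≈ 0.65217)
V(Z) = 15/23
V(c(0))*8060 = (15/23)*8060 = 120900/23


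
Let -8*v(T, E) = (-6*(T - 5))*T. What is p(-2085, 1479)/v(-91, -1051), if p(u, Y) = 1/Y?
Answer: 1/9690408 ≈ 1.0319e-7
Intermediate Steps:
v(T, E) = -T*(30 - 6*T)/8 (v(T, E) = -(-6*(T - 5))*T/8 = -(-6*(-5 + T))*T/8 = -(30 - 6*T)*T/8 = -T*(30 - 6*T)/8)
p(-2085, 1479)/v(-91, -1051) = 1/(1479*(((¾)*(-91)*(-5 - 91)))) = 1/(1479*(((¾)*(-91)*(-96)))) = (1/1479)/6552 = (1/1479)*(1/6552) = 1/9690408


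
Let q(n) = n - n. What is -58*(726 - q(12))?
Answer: -42108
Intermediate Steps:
q(n) = 0
-58*(726 - q(12)) = -58*(726 - 1*0) = -58*(726 + 0) = -58*726 = -42108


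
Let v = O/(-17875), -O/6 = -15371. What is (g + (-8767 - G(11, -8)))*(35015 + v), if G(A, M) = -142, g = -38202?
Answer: -2664034427043/1625 ≈ -1.6394e+9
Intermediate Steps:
O = 92226 (O = -6*(-15371) = 92226)
v = -92226/17875 (v = 92226/(-17875) = 92226*(-1/17875) = -92226/17875 ≈ -5.1595)
(g + (-8767 - G(11, -8)))*(35015 + v) = (-38202 + (-8767 - 1*(-142)))*(35015 - 92226/17875) = (-38202 + (-8767 + 142))*(625800899/17875) = (-38202 - 8625)*(625800899/17875) = -46827*625800899/17875 = -2664034427043/1625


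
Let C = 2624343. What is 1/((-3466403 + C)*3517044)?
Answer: -1/2961562070640 ≈ -3.3766e-13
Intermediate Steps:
1/((-3466403 + C)*3517044) = 1/((-3466403 + 2624343)*3517044) = (1/3517044)/(-842060) = -1/842060*1/3517044 = -1/2961562070640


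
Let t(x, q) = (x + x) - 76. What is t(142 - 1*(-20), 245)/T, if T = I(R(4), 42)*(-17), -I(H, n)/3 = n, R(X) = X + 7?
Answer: 124/1071 ≈ 0.11578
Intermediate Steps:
R(X) = 7 + X
I(H, n) = -3*n
t(x, q) = -76 + 2*x (t(x, q) = 2*x - 76 = -76 + 2*x)
T = 2142 (T = -3*42*(-17) = -126*(-17) = 2142)
t(142 - 1*(-20), 245)/T = (-76 + 2*(142 - 1*(-20)))/2142 = (-76 + 2*(142 + 20))*(1/2142) = (-76 + 2*162)*(1/2142) = (-76 + 324)*(1/2142) = 248*(1/2142) = 124/1071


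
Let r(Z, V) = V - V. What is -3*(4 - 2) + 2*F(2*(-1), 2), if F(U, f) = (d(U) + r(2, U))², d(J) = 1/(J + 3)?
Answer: -4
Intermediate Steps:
r(Z, V) = 0
d(J) = 1/(3 + J)
F(U, f) = (3 + U)⁻² (F(U, f) = (1/(3 + U) + 0)² = (1/(3 + U))² = (3 + U)⁻²)
-3*(4 - 2) + 2*F(2*(-1), 2) = -3*(4 - 2) + 2/(3 + 2*(-1))² = -3*2 + 2/(3 - 2)² = -6 + 2/1² = -6 + 2*1 = -6 + 2 = -4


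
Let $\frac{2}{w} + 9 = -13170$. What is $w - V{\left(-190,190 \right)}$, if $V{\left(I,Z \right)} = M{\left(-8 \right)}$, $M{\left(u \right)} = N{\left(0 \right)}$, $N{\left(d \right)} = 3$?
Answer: $- \frac{39539}{13179} \approx -3.0002$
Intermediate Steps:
$M{\left(u \right)} = 3$
$V{\left(I,Z \right)} = 3$
$w = - \frac{2}{13179}$ ($w = \frac{2}{-9 - 13170} = \frac{2}{-13179} = 2 \left(- \frac{1}{13179}\right) = - \frac{2}{13179} \approx -0.00015176$)
$w - V{\left(-190,190 \right)} = - \frac{2}{13179} - 3 = - \frac{39539}{13179}$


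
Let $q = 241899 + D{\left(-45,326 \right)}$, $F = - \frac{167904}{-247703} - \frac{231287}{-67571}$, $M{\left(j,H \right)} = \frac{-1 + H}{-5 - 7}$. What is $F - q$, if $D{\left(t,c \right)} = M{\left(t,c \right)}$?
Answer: $- \frac{6939895032310697}{28692924708} \approx -2.4187 \cdot 10^{5}$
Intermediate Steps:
$M{\left(j,H \right)} = \frac{1}{12} - \frac{H}{12}$ ($M{\left(j,H \right)} = \frac{-1 + H}{-12} = \left(-1 + H\right) \left(- \frac{1}{12}\right) = \frac{1}{12} - \frac{H}{12}$)
$F = \frac{9805132135}{2391077059}$ ($F = \left(-167904\right) \left(- \frac{1}{247703}\right) - - \frac{33041}{9653} = \frac{167904}{247703} + \frac{33041}{9653} = \frac{9805132135}{2391077059} \approx 4.1007$)
$D{\left(t,c \right)} = \frac{1}{12} - \frac{c}{12}$
$q = \frac{2902463}{12}$ ($q = 241899 + \left(\frac{1}{12} - \frac{163}{6}\right) = 241899 - \frac{325}{12} = \frac{2902463}{12} \approx 2.4187 \cdot 10^{5}$)
$F - q = \frac{9805132135}{2391077059} - \frac{2902463}{12} = - \frac{6939895032310697}{28692924708}$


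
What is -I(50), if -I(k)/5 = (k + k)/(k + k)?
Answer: 5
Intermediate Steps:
I(k) = -5 (I(k) = -5*(k + k)/(k + k) = -5*2*k/(2*k) = -5*2*k*1/(2*k) = -5*1 = -5)
-I(50) = -1*(-5) = 5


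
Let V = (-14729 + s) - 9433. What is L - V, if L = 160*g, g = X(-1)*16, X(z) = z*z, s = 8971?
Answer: 17751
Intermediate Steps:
X(z) = z²
g = 16 (g = (-1)²*16 = 1*16 = 16)
L = 2560 (L = 160*16 = 2560)
V = -15191 (V = (-14729 + 8971) - 9433 = -5758 - 9433 = -15191)
L - V = 2560 - 1*(-15191) = 2560 + 15191 = 17751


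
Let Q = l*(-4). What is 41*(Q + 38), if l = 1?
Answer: 1394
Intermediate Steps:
Q = -4 (Q = 1*(-4) = -4)
41*(Q + 38) = 41*(-4 + 38) = 41*34 = 1394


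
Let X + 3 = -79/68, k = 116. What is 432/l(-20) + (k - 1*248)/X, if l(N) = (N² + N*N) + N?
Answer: 593628/18395 ≈ 32.271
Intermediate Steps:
l(N) = N + 2*N² (l(N) = (N² + N²) + N = 2*N² + N = N + 2*N²)
X = -283/68 (X = -3 - 79/68 = -283/68 ≈ -4.1618)
432/l(-20) + (k - 1*248)/X = 432/((-20*(1 + 2*(-20)))) + (116 - 1*248)/(-283/68) = 432/((-20*(1 - 40))) + (116 - 248)*(-68/283) = 432/((-20*(-39))) - 132*(-68/283) = 432/780 + 8976/283 = 432*(1/780) + 8976/283 = 36/65 + 8976/283 = 593628/18395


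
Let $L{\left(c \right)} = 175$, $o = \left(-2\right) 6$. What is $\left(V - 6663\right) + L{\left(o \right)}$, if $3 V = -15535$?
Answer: $- \frac{34999}{3} \approx -11666.0$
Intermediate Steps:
$V = - \frac{15535}{3}$ ($V = \frac{1}{3} \left(-15535\right) = - \frac{15535}{3} \approx -5178.3$)
$o = -12$
$\left(V - 6663\right) + L{\left(o \right)} = \left(- \frac{15535}{3} - 6663\right) + 175 = - \frac{35524}{3} + 175 = - \frac{34999}{3}$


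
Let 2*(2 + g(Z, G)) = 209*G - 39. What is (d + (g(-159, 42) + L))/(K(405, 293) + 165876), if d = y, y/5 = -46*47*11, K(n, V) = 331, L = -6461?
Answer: -242007/332414 ≈ -0.72803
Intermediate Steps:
g(Z, G) = -43/2 + 209*G/2 (g(Z, G) = -2 + (209*G - 39)/2 = -2 + (-39 + 209*G)/2 = -2 + (-39/2 + 209*G/2) = -43/2 + 209*G/2)
y = -118910 (y = 5*(-46*47*11) = 5*(-2162*11) = 5*(-23782) = -118910)
d = -118910
(d + (g(-159, 42) + L))/(K(405, 293) + 165876) = (-118910 + ((-43/2 + (209/2)*42) - 6461))/(331 + 165876) = (-118910 + ((-43/2 + 4389) - 6461))/166207 = (-118910 + (8735/2 - 6461))*(1/166207) = (-118910 - 4187/2)*(1/166207) = -242007/2*1/166207 = -242007/332414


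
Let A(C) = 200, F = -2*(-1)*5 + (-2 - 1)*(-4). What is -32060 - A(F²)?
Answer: -32260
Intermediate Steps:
F = 22 (F = 2*5 - 3*(-4) = 10 + 12 = 22)
-32060 - A(F²) = -32060 - 1*200 = -32060 - 200 = -32260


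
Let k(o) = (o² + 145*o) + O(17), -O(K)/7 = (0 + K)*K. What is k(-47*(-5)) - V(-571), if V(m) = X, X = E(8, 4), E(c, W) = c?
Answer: 87269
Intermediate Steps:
X = 8
V(m) = 8
O(K) = -7*K² (O(K) = -7*(0 + K)*K = -7*K*K = -7*K²)
k(o) = -2023 + o² + 145*o (k(o) = (o² + 145*o) - 7*17² = (o² + 145*o) - 7*289 = (o² + 145*o) - 2023 = -2023 + o² + 145*o)
k(-47*(-5)) - V(-571) = (-2023 + (-47*(-5))² + 145*(-47*(-5))) - 1*8 = (-2023 + 235² + 145*235) - 8 = (-2023 + 55225 + 34075) - 8 = 87277 - 8 = 87269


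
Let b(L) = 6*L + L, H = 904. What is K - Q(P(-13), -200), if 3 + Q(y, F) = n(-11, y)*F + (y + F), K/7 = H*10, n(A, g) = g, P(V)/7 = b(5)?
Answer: 112238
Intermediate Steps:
b(L) = 7*L
P(V) = 245 (P(V) = 7*(7*5) = 7*35 = 245)
K = 63280 (K = 7*(904*10) = 7*9040 = 63280)
Q(y, F) = -3 + F + y + F*y (Q(y, F) = -3 + (y*F + (y + F)) = -3 + (F*y + (F + y)) = -3 + (F + y + F*y) = -3 + F + y + F*y)
K - Q(P(-13), -200) = 63280 - (-3 - 200 + 245 - 200*245) = 63280 - (-3 - 200 + 245 - 49000) = 63280 - 1*(-48958) = 63280 + 48958 = 112238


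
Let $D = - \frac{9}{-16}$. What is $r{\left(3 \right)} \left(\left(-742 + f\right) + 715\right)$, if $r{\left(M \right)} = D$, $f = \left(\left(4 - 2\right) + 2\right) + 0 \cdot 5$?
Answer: $- \frac{207}{16} \approx -12.938$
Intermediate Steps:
$D = \frac{9}{16}$ ($D = \left(-9\right) \left(- \frac{1}{16}\right) = \frac{9}{16} \approx 0.5625$)
$f = 4$ ($f = \left(2 + 2\right) + 0 = 4 + 0 = 4$)
$r{\left(M \right)} = \frac{9}{16}$
$r{\left(3 \right)} \left(\left(-742 + f\right) + 715\right) = \frac{9 \left(\left(-742 + 4\right) + 715\right)}{16} = \frac{9 \left(-738 + 715\right)}{16} = \frac{9}{16} \left(-23\right) = - \frac{207}{16}$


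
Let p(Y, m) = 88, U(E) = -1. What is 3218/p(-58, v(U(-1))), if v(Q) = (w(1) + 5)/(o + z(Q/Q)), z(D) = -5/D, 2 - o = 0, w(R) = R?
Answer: 1609/44 ≈ 36.568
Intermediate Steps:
o = 2 (o = 2 - 1*0 = 2 + 0 = 2)
v(Q) = -2 (v(Q) = (1 + 5)/(2 - 5/(Q/Q)) = 6/(2 - 5/1) = 6/(2 - 5*1) = 6/(2 - 5) = 6/(-3) = 6*(-⅓) = -2)
3218/p(-58, v(U(-1))) = 3218/88 = 3218*(1/88) = 1609/44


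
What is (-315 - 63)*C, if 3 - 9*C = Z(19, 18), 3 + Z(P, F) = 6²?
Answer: 1260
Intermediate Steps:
Z(P, F) = 33 (Z(P, F) = -3 + 6² = -3 + 36 = 33)
C = -10/3 (C = ⅓ - ⅑*33 = ⅓ - 11/3 = -10/3 ≈ -3.3333)
(-315 - 63)*C = (-315 - 63)*(-10/3) = -378*(-10/3) = 1260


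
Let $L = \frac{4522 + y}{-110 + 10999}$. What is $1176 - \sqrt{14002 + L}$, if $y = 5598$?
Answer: $1176 - \frac{\sqrt{1660331831322}}{10889} \approx 1057.7$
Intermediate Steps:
$L = \frac{10120}{10889}$ ($L = \frac{4522 + 5598}{-110 + 10999} = \frac{10120}{10889} \approx 0.92938$)
$1176 - \sqrt{14002 + L} = 1176 - \sqrt{14002 + \frac{10120}{10889}} = 1176 - \sqrt{\frac{152477898}{10889}} = 1176 - \frac{\sqrt{1660331831322}}{10889}$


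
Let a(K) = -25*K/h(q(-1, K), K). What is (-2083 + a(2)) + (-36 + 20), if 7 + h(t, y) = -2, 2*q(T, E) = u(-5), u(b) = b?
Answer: -18841/9 ≈ -2093.4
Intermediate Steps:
q(T, E) = -5/2 (q(T, E) = (1/2)*(-5) = -5/2)
h(t, y) = -9 (h(t, y) = -7 - 2 = -9)
a(K) = 25*K/9 (a(K) = -25*(-K/9) = -(-25)*K/9 = 25*K/9)
(-2083 + a(2)) + (-36 + 20) = (-2083 + (25/9)*2) + (-36 + 20) = (-2083 + 50/9) - 16 = -18697/9 - 16 = -18841/9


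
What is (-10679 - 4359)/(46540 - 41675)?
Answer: -15038/4865 ≈ -3.0911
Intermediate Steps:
(-10679 - 4359)/(46540 - 41675) = -15038/4865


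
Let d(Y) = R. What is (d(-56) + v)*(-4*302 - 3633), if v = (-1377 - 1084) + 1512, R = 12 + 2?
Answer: 4526335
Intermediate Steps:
R = 14
d(Y) = 14
v = -949 (v = -2461 + 1512 = -949)
(d(-56) + v)*(-4*302 - 3633) = (14 - 949)*(-4*302 - 3633) = -935*(-1208 - 3633) = -935*(-4841) = 4526335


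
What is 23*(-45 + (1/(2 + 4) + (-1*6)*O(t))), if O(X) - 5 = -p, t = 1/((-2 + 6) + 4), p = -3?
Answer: -12811/6 ≈ -2135.2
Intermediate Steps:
t = ⅛ (t = 1/(4 + 4) = 1/8 = ⅛ ≈ 0.12500)
O(X) = 8 (O(X) = 5 - 1*(-3) = 5 + 3 = 8)
23*(-45 + (1/(2 + 4) + (-1*6)*O(t))) = 23*(-45 + (1/(2 + 4) - 1*6*8)) = 23*(-45 + (1/6 - 6*8)) = 23*(-45 + (⅙ - 48)) = 23*(-45 - 287/6) = 23*(-557/6) = -12811/6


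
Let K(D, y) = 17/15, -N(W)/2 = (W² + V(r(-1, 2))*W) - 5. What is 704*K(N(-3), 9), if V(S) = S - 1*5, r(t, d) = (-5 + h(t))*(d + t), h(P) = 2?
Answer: 11968/15 ≈ 797.87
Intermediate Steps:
r(t, d) = -3*d - 3*t (r(t, d) = (-5 + 2)*(d + t) = -3*(d + t) = -3*d - 3*t)
V(S) = -5 + S (V(S) = S - 5 = -5 + S)
N(W) = 10 - 2*W² + 16*W (N(W) = -2*((W² + (-5 + (-3*2 - 3*(-1)))*W) - 5) = -2*((W² + (-5 + (-6 + 3))*W) - 5) = -2*((W² + (-5 - 3)*W) - 5) = -2*((W² - 8*W) - 5) = -2*(-5 + W² - 8*W) = 10 - 2*W² + 16*W)
K(D, y) = 17/15 (K(D, y) = 17*(1/15) = 17/15)
704*K(N(-3), 9) = 704*(17/15) = 11968/15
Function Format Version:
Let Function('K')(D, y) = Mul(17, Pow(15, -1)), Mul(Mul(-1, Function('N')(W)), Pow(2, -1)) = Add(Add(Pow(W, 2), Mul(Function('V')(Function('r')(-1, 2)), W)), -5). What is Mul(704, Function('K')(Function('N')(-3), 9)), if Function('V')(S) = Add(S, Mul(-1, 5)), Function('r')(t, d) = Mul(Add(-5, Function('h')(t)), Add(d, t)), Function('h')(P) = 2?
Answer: Rational(11968, 15) ≈ 797.87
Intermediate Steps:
Function('r')(t, d) = Add(Mul(-3, d), Mul(-3, t)) (Function('r')(t, d) = Mul(Add(-5, 2), Add(d, t)) = Mul(-3, Add(d, t)) = Add(Mul(-3, d), Mul(-3, t)))
Function('V')(S) = Add(-5, S) (Function('V')(S) = Add(S, -5) = Add(-5, S))
Function('N')(W) = Add(10, Mul(-2, Pow(W, 2)), Mul(16, W)) (Function('N')(W) = Mul(-2, Add(Add(Pow(W, 2), Mul(Add(-5, Add(Mul(-3, 2), Mul(-3, -1))), W)), -5)) = Mul(-2, Add(Add(Pow(W, 2), Mul(Add(-5, Add(-6, 3)), W)), -5)) = Mul(-2, Add(Add(Pow(W, 2), Mul(Add(-5, -3), W)), -5)) = Mul(-2, Add(Add(Pow(W, 2), Mul(-8, W)), -5)) = Mul(-2, Add(-5, Pow(W, 2), Mul(-8, W))) = Add(10, Mul(-2, Pow(W, 2)), Mul(16, W)))
Function('K')(D, y) = Rational(17, 15) (Function('K')(D, y) = Mul(17, Rational(1, 15)) = Rational(17, 15))
Mul(704, Function('K')(Function('N')(-3), 9)) = Mul(704, Rational(17, 15)) = Rational(11968, 15)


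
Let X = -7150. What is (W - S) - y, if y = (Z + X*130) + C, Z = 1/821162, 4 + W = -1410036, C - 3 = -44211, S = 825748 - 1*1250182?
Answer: -9770185477/821162 ≈ -11898.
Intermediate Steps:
S = -424434 (S = 825748 - 1250182 = -424434)
C = -44208 (C = 3 - 44211 = -44208)
W = -1410040 (W = -4 - 1410036 = -1410040)
Z = 1/821162 ≈ 1.2178e-6
y = -799572008695/821162 (y = (1/821162 - 7150*130) - 44208 = (1/821162 - 929500) - 44208 = -763270078999/821162 - 44208 = -799572008695/821162 ≈ -9.7371e+5)
(W - S) - y = (-1410040 - 1*(-424434)) - 1*(-799572008695/821162) = (-1410040 + 424434) + 799572008695/821162 = -985606 + 799572008695/821162 = -9770185477/821162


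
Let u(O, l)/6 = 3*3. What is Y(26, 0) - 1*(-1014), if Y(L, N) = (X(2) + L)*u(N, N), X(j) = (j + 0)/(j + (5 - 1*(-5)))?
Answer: 2427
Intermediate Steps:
u(O, l) = 54 (u(O, l) = 6*(3*3) = 6*9 = 54)
X(j) = j/(10 + j) (X(j) = j/(j + (5 + 5)) = j/(j + 10) = j/(10 + j))
Y(L, N) = 9 + 54*L (Y(L, N) = (2/(10 + 2) + L)*54 = (2/12 + L)*54 = (2*(1/12) + L)*54 = (⅙ + L)*54 = 9 + 54*L)
Y(26, 0) - 1*(-1014) = (9 + 54*26) - 1*(-1014) = (9 + 1404) + 1014 = 1413 + 1014 = 2427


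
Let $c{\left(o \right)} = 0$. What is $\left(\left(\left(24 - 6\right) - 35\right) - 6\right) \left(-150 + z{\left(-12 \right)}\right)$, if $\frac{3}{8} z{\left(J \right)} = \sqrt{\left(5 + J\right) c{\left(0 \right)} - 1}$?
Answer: $3450 - \frac{184 i}{3} \approx 3450.0 - 61.333 i$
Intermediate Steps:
$z{\left(J \right)} = \frac{8 i}{3}$ ($z{\left(J \right)} = \frac{8 \sqrt{\left(5 + J\right) 0 - 1}}{3} = \frac{8 \sqrt{0 - 1}}{3} = \frac{8 \sqrt{-1}}{3} = \frac{8 i}{3}$)
$\left(\left(\left(24 - 6\right) - 35\right) - 6\right) \left(-150 + z{\left(-12 \right)}\right) = \left(\left(\left(24 - 6\right) - 35\right) - 6\right) \left(-150 + \frac{8 i}{3}\right) = \left(\left(18 - 35\right) - 6\right) \left(-150 + \frac{8 i}{3}\right) = \left(-17 - 6\right) \left(-150 + \frac{8 i}{3}\right) = - 23 \left(-150 + \frac{8 i}{3}\right) = 3450 - \frac{184 i}{3}$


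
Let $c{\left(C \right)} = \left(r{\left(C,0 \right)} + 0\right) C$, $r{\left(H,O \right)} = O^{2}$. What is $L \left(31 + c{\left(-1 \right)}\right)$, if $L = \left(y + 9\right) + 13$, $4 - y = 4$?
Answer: $682$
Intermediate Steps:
$y = 0$ ($y = 4 - 4 = 0$)
$c{\left(C \right)} = 0$ ($c{\left(C \right)} = \left(0^{2} + 0\right) C = \left(0 + 0\right) C = 0 C = 0$)
$L = 22$ ($L = \left(0 + 9\right) + 13 = 9 + 13 = 22$)
$L \left(31 + c{\left(-1 \right)}\right) = 22 \left(31 + 0\right) = 22 \cdot 31 = 682$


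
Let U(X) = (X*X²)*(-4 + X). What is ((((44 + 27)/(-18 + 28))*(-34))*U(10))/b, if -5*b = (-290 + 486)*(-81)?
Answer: -603500/1323 ≈ -456.16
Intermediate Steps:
b = 15876/5 (b = -(-290 + 486)*(-81)/5 = -196*(-81)/5 = -⅕*(-15876) = 15876/5 ≈ 3175.2)
U(X) = X³*(-4 + X)
((((44 + 27)/(-18 + 28))*(-34))*U(10))/b = ((((44 + 27)/(-18 + 28))*(-34))*(10³*(-4 + 10)))/(15876/5) = (((71/10)*(-34))*(1000*6))*(5/15876) = (((71*(⅒))*(-34))*6000)*(5/15876) = (((71/10)*(-34))*6000)*(5/15876) = -1207/5*6000*(5/15876) = -1448400*5/15876 = -603500/1323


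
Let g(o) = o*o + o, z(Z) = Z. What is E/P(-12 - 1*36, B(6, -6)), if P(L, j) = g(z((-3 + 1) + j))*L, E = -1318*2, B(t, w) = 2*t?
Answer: 659/1320 ≈ 0.49924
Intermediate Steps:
g(o) = o + o² (g(o) = o² + o = o + o²)
E = -2636
P(L, j) = L*(-1 + j)*(-2 + j) (P(L, j) = (((-3 + 1) + j)*(1 + ((-3 + 1) + j)))*L = ((-2 + j)*(1 + (-2 + j)))*L = ((-2 + j)*(-1 + j))*L = ((-1 + j)*(-2 + j))*L = L*(-1 + j)*(-2 + j))
E/P(-12 - 1*36, B(6, -6)) = -2636*1/((-1 + 2*6)*(-12 - 1*36)*(-2 + 2*6)) = -2636*1/((-1 + 12)*(-12 - 36)*(-2 + 12)) = -2636/((-48*11*10)) = -2636/(-5280) = -2636*(-1/5280) = 659/1320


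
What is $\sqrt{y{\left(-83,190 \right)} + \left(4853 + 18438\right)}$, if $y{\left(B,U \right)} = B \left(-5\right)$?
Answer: $3 \sqrt{2634} \approx 153.97$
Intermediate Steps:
$y{\left(B,U \right)} = - 5 B$
$\sqrt{y{\left(-83,190 \right)} + \left(4853 + 18438\right)} = \sqrt{\left(-5\right) \left(-83\right) + \left(4853 + 18438\right)} = \sqrt{415 + 23291} = \sqrt{23706} = 3 \sqrt{2634}$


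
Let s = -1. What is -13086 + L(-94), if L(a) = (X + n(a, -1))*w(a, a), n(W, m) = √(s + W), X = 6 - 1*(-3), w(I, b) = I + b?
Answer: -14778 - 188*I*√95 ≈ -14778.0 - 1832.4*I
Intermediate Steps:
X = 9 (X = 6 + 3 = 9)
n(W, m) = √(-1 + W)
L(a) = 2*a*(9 + √(-1 + a)) (L(a) = (9 + √(-1 + a))*(a + a) = (9 + √(-1 + a))*(2*a) = 2*a*(9 + √(-1 + a)))
-13086 + L(-94) = -13086 + 2*(-94)*(9 + √(-1 - 94)) = -13086 + 2*(-94)*(9 + √(-95)) = -13086 + 2*(-94)*(9 + I*√95) = -13086 + (-1692 - 188*I*√95) = -14778 - 188*I*√95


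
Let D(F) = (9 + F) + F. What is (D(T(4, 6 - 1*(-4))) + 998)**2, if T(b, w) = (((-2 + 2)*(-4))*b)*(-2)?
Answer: 1014049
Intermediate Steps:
T(b, w) = 0 (T(b, w) = ((0*(-4))*b)*(-2) = (0*b)*(-2) = 0*(-2) = 0)
D(F) = 9 + 2*F
(D(T(4, 6 - 1*(-4))) + 998)**2 = ((9 + 2*0) + 998)**2 = ((9 + 0) + 998)**2 = (9 + 998)**2 = 1007**2 = 1014049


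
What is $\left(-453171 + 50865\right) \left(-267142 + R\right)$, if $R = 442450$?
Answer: $-70527460248$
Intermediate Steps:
$\left(-453171 + 50865\right) \left(-267142 + R\right) = \left(-453171 + 50865\right) \left(-267142 + 442450\right) = \left(-402306\right) 175308 = -70527460248$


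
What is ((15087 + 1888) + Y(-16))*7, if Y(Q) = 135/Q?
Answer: 1900255/16 ≈ 1.1877e+5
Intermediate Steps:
((15087 + 1888) + Y(-16))*7 = ((15087 + 1888) + 135/(-16))*7 = (16975 + 135*(-1/16))*7 = (16975 - 135/16)*7 = (271465/16)*7 = 1900255/16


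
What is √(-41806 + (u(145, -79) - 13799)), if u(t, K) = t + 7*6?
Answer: 11*I*√458 ≈ 235.41*I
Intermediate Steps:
u(t, K) = 42 + t (u(t, K) = t + 42 = 42 + t)
√(-41806 + (u(145, -79) - 13799)) = √(-41806 + ((42 + 145) - 13799)) = √(-41806 + (187 - 13799)) = √(-41806 - 13612) = √(-55418) = 11*I*√458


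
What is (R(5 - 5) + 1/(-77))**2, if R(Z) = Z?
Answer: 1/5929 ≈ 0.00016866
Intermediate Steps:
(R(5 - 5) + 1/(-77))**2 = ((5 - 5) + 1/(-77))**2 = (0 - 1/77)**2 = (-1/77)**2 = 1/5929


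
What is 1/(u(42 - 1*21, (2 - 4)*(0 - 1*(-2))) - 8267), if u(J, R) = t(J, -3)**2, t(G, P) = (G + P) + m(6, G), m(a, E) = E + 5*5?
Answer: -1/4171 ≈ -0.00023975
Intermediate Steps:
m(a, E) = 25 + E (m(a, E) = E + 25 = 25 + E)
t(G, P) = 25 + P + 2*G (t(G, P) = (G + P) + (25 + G) = 25 + P + 2*G)
u(J, R) = (22 + 2*J)**2 (u(J, R) = (25 - 3 + 2*J)**2 = (22 + 2*J)**2)
1/(u(42 - 1*21, (2 - 4)*(0 - 1*(-2))) - 8267) = 1/(4*(11 + (42 - 1*21))**2 - 8267) = 1/(4*(11 + (42 - 21))**2 - 8267) = 1/(4*(11 + 21)**2 - 8267) = 1/(4*32**2 - 8267) = 1/(4*1024 - 8267) = 1/(4096 - 8267) = 1/(-4171) = -1/4171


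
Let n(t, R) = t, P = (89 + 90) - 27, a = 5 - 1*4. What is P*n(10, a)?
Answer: 1520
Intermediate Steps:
a = 1 (a = 5 - 4 = 1)
P = 152 (P = 179 - 27 = 152)
P*n(10, a) = 152*10 = 1520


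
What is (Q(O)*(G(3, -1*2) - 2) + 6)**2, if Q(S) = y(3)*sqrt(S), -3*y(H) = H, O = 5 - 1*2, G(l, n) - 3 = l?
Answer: 84 - 48*sqrt(3) ≈ 0.86156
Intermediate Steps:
G(l, n) = 3 + l
O = 3 (O = 5 - 2 = 3)
y(H) = -H/3
Q(S) = -sqrt(S) (Q(S) = (-1/3*3)*sqrt(S) = -sqrt(S))
(Q(O)*(G(3, -1*2) - 2) + 6)**2 = ((-sqrt(3))*((3 + 3) - 2) + 6)**2 = ((-sqrt(3))*(6 - 2) + 6)**2 = (-sqrt(3)*4 + 6)**2 = (-4*sqrt(3) + 6)**2 = (6 - 4*sqrt(3))**2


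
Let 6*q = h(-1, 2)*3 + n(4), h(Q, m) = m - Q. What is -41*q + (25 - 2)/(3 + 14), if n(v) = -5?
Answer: -1325/51 ≈ -25.980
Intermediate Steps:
q = 2/3 (q = ((2 - 1*(-1))*3 - 5)/6 = ((2 + 1)*3 - 5)/6 = (3*3 - 5)/6 = (9 - 5)/6 = (1/6)*4 = 2/3 ≈ 0.66667)
-41*q + (25 - 2)/(3 + 14) = -41*2/3 + (25 - 2)/(3 + 14) = -82/3 + 23/17 = -1325/51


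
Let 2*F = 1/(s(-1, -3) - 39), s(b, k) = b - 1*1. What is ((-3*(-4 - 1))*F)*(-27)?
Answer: 405/82 ≈ 4.9390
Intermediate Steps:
s(b, k) = -1 + b (s(b, k) = b - 1 = -1 + b)
F = -1/82 (F = 1/(2*((-1 - 1) - 39)) = 1/(2*(-2 - 39)) = (1/2)/(-41) = (1/2)*(-1/41) = -1/82 ≈ -0.012195)
((-3*(-4 - 1))*F)*(-27) = (-3*(-4 - 1)*(-1/82))*(-27) = (-3*(-5)*(-1/82))*(-27) = (15*(-1/82))*(-27) = -15/82*(-27) = 405/82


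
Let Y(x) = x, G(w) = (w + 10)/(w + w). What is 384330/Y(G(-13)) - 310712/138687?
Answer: 461946670108/138687 ≈ 3.3309e+6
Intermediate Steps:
G(w) = (10 + w)/(2*w) (G(w) = (10 + w)/((2*w)) = (10 + w)*(1/(2*w)) = (10 + w)/(2*w))
384330/Y(G(-13)) - 310712/138687 = 384330/(((1/2)*(10 - 13)/(-13))) - 310712/138687 = 384330/(((1/2)*(-1/13)*(-3))) - 310712*1/138687 = 384330/(3/26) - 310712/138687 = 384330*(26/3) - 310712/138687 = 3330860 - 310712/138687 = 461946670108/138687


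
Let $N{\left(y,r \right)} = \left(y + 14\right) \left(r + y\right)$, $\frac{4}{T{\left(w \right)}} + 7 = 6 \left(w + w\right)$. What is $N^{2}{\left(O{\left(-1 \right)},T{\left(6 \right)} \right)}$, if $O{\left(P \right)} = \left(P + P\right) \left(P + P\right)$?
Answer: $\frac{22581504}{4225} \approx 5344.7$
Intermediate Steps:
$O{\left(P \right)} = 4 P^{2}$ ($O{\left(P \right)} = 2 P 2 P = 4 P^{2}$)
$T{\left(w \right)} = \frac{4}{-7 + 12 w}$ ($T{\left(w \right)} = \frac{4}{-7 + 6 \left(w + w\right)} = \frac{4}{-7 + 6 \cdot 2 w} = \frac{4}{-7 + 12 w}$)
$N{\left(y,r \right)} = \left(14 + y\right) \left(r + y\right)$
$N^{2}{\left(O{\left(-1 \right)},T{\left(6 \right)} \right)} = \left(\left(4 \left(-1\right)^{2}\right)^{2} + 14 \frac{4}{-7 + 12 \cdot 6} + 14 \cdot 4 \left(-1\right)^{2} + \frac{4}{-7 + 12 \cdot 6} \cdot 4 \left(-1\right)^{2}\right)^{2} = \left(\left(4 \cdot 1\right)^{2} + 14 \frac{4}{-7 + 72} + 14 \cdot 4 \cdot 1 + \frac{4}{-7 + 72} \cdot 4 \cdot 1\right)^{2} = \left(4^{2} + 14 \cdot \frac{4}{65} + 14 \cdot 4 + \frac{4}{65} \cdot 4\right)^{2} = \left(16 + 14 \cdot 4 \cdot \frac{1}{65} + 56 + 4 \cdot \frac{1}{65} \cdot 4\right)^{2} = \left(16 + 14 \cdot \frac{4}{65} + 56 + \frac{4}{65} \cdot 4\right)^{2} = \left(16 + \frac{56}{65} + 56 + \frac{16}{65}\right)^{2} = \left(\frac{4752}{65}\right)^{2} = \frac{22581504}{4225}$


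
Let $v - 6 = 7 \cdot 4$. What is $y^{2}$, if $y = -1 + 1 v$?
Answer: $1089$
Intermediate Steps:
$v = 34$ ($v = 6 + 7 \cdot 4 = 6 + 28 = 34$)
$y = 33$ ($y = -1 + 1 \cdot 34 = -1 + 34 = 33$)
$y^{2} = 33^{2} = 1089$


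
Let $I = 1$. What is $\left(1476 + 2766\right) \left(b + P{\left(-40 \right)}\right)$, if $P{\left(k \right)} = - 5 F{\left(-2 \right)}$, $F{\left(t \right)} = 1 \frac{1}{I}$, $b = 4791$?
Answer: $20302212$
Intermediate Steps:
$F{\left(t \right)} = 1$ ($F{\left(t \right)} = 1 \cdot 1^{-1} = 1 \cdot 1 = 1$)
$P{\left(k \right)} = -5$ ($P{\left(k \right)} = \left(-5\right) 1 = -5$)
$\left(1476 + 2766\right) \left(b + P{\left(-40 \right)}\right) = \left(1476 + 2766\right) \left(4791 - 5\right) = 4242 \cdot 4786 = 20302212$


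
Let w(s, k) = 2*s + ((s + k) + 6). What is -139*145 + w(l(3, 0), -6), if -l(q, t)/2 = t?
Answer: -20155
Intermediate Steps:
l(q, t) = -2*t
w(s, k) = 6 + k + 3*s (w(s, k) = 2*s + ((k + s) + 6) = 2*s + (6 + k + s) = 6 + k + 3*s)
-139*145 + w(l(3, 0), -6) = -139*145 + (6 - 6 + 3*(-2*0)) = -20155 + (6 - 6 + 3*0) = -20155 + (6 - 6 + 0) = -20155 + 0 = -20155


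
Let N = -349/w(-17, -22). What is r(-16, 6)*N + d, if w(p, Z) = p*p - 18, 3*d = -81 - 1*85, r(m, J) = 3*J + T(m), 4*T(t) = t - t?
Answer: -63832/813 ≈ -78.514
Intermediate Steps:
T(t) = 0 (T(t) = (t - t)/4 = (1/4)*0 = 0)
r(m, J) = 3*J (r(m, J) = 3*J + 0 = 3*J)
d = -166/3 (d = (-81 - 1*85)/3 = (-81 - 85)/3 = (1/3)*(-166) = -166/3 ≈ -55.333)
w(p, Z) = -18 + p**2 (w(p, Z) = p**2 - 18 = -18 + p**2)
N = -349/271 (N = -349/(-18 + (-17)**2) = -349/(-18 + 289) = -349/271 ≈ -1.2878)
r(-16, 6)*N + d = (3*6)*(-349/271) - 166/3 = 18*(-349/271) - 166/3 = -6282/271 - 166/3 = -63832/813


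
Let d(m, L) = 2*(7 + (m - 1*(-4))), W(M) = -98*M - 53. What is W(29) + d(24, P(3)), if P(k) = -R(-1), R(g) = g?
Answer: -2825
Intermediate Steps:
W(M) = -53 - 98*M
P(k) = 1 (P(k) = -1*(-1) = 1)
d(m, L) = 22 + 2*m (d(m, L) = 2*(7 + (m + 4)) = 2*(7 + (4 + m)) = 2*(11 + m) = 22 + 2*m)
W(29) + d(24, P(3)) = (-53 - 98*29) + (22 + 2*24) = (-53 - 2842) + (22 + 48) = -2895 + 70 = -2825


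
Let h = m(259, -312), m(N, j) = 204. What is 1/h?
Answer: 1/204 ≈ 0.0049020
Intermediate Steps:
h = 204
1/h = 1/204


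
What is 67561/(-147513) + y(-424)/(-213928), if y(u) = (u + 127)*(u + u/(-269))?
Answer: -100753188383/96464503707 ≈ -1.0445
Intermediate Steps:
y(u) = 268*u*(127 + u)/269 (y(u) = (127 + u)*(u + u*(-1/269)) = (127 + u)*(u - u/269) = (127 + u)*(268*u/269) = 268*u*(127 + u)/269)
67561/(-147513) + y(-424)/(-213928) = 67561/(-147513) + ((268/269)*(-424)*(127 - 424))/(-213928) = 67561*(-1/147513) + ((268/269)*(-424)*(-297))*(-1/213928) = -67561/147513 + (33748704/269)*(-1/213928) = -67561/147513 - 383508/653939 = -100753188383/96464503707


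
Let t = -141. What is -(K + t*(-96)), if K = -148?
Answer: -13388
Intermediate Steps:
-(K + t*(-96)) = -(-148 - 141*(-96)) = -(-148 + 13536) = -1*13388 = -13388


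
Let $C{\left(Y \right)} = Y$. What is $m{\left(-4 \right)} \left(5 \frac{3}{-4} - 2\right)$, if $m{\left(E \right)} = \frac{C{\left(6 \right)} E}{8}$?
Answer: $\frac{69}{4} \approx 17.25$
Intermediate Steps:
$m{\left(E \right)} = \frac{3 E}{4}$ ($m{\left(E \right)} = \frac{6 E}{8} = 6 E \frac{1}{8} = \frac{3 E}{4}$)
$m{\left(-4 \right)} \left(5 \frac{3}{-4} - 2\right) = \frac{3}{4} \left(-4\right) \left(5 \frac{3}{-4} - 2\right) = - 3 \left(5 \cdot 3 \left(- \frac{1}{4}\right) - 2\right) = - 3 \left(5 \left(- \frac{3}{4}\right) - 2\right) = - 3 \left(- \frac{15}{4} - 2\right) = \left(-3\right) \left(- \frac{23}{4}\right) = \frac{69}{4}$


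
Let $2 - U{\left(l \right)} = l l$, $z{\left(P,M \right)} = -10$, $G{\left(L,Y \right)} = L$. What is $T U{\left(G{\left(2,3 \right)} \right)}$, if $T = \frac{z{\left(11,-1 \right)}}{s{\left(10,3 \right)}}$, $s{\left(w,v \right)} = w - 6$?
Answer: $5$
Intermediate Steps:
$s{\left(w,v \right)} = -6 + w$ ($s{\left(w,v \right)} = w - 6 = -6 + w$)
$U{\left(l \right)} = 2 - l^{2}$ ($U{\left(l \right)} = 2 - l l = 2 - l^{2}$)
$T = - \frac{5}{2}$ ($T = - \frac{10}{-6 + 10} = - \frac{10}{4} = \left(-10\right) \frac{1}{4} = - \frac{5}{2} \approx -2.5$)
$T U{\left(G{\left(2,3 \right)} \right)} = - \frac{5 \left(2 - 2^{2}\right)}{2} = - \frac{5 \left(2 - 4\right)}{2} = \left(- \frac{5}{2}\right) \left(-2\right) = 5$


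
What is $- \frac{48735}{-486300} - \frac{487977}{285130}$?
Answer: $- \frac{1489382697}{924391460} \approx -1.6112$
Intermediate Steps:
$- \frac{48735}{-486300} - \frac{487977}{285130} = \left(-48735\right) \left(- \frac{1}{486300}\right) - \frac{487977}{285130} = \frac{3249}{32420} - \frac{487977}{285130} = - \frac{1489382697}{924391460}$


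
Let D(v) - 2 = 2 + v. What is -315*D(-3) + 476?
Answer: 161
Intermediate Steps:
D(v) = 4 + v (D(v) = 2 + (2 + v) = 4 + v)
-315*D(-3) + 476 = -315*(4 - 3) + 476 = -315*1 + 476 = -315 + 476 = 161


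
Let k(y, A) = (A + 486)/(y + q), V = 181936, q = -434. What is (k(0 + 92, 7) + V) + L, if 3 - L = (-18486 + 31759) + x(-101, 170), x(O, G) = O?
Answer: 57717821/342 ≈ 1.6877e+5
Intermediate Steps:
k(y, A) = (486 + A)/(-434 + y) (k(y, A) = (A + 486)/(y - 434) = (486 + A)/(-434 + y))
L = -13169 (L = 3 - ((-18486 + 31759) - 101) = 3 - (13273 - 101) = 3 - 1*13172 = 3 - 13172 = -13169)
(k(0 + 92, 7) + V) + L = ((486 + 7)/(-434 + (0 + 92)) + 181936) - 13169 = (493/(-434 + 92) + 181936) - 13169 = (493/(-342) + 181936) - 13169 = (-1/342*493 + 181936) - 13169 = (-493/342 + 181936) - 13169 = 62221619/342 - 13169 = 57717821/342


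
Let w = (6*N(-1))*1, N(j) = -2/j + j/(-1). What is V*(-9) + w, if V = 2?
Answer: 0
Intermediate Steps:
N(j) = -j - 2/j (N(j) = -2/j + j*(-1) = -2/j - j = -j - 2/j)
w = 18 (w = (6*(-1*(-1) - 2/(-1)))*1 = (6*(1 - 2*(-1)))*1 = (6*(1 + 2))*1 = (6*3)*1 = 18*1 = 18)
V*(-9) + w = 2*(-9) + 18 = -18 + 18 = 0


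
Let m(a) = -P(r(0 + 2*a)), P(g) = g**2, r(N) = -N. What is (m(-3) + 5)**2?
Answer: 961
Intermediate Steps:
m(a) = -4*a**2 (m(a) = -(-(0 + 2*a))**2 = -(-2*a)**2 = -4*a**2)
(m(-3) + 5)**2 = (-4*(-3)**2 + 5)**2 = (-4*9 + 5)**2 = (-36 + 5)**2 = (-31)**2 = 961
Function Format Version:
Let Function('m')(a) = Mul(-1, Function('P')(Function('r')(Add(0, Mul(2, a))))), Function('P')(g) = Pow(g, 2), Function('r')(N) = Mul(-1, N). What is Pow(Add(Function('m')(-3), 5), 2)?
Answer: 961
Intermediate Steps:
Function('m')(a) = Mul(-4, Pow(a, 2)) (Function('m')(a) = Mul(-1, Pow(Mul(-1, Add(0, Mul(2, a))), 2)) = Mul(-1, Pow(Mul(-1, Mul(2, a)), 2)) = Mul(-1, Pow(Mul(-2, a), 2)) = Mul(-1, Mul(4, Pow(a, 2))) = Mul(-4, Pow(a, 2)))
Pow(Add(Function('m')(-3), 5), 2) = Pow(Add(Mul(-4, Pow(-3, 2)), 5), 2) = Pow(Add(Mul(-4, 9), 5), 2) = Pow(Add(-36, 5), 2) = Pow(-31, 2) = 961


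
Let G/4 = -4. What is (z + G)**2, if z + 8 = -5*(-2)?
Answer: 196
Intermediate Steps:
z = 2 (z = -8 - 5*(-2) = -8 + 10 = 2)
G = -16 (G = 4*(-4) = -16)
(z + G)**2 = (2 - 16)**2 = (-14)**2 = 196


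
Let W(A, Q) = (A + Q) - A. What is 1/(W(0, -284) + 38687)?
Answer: 1/38403 ≈ 2.6040e-5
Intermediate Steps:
W(A, Q) = Q
1/(W(0, -284) + 38687) = 1/(-284 + 38687) = 1/38403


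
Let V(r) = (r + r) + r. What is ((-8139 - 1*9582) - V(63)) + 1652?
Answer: -16258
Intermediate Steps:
V(r) = 3*r (V(r) = 2*r + r = 3*r)
((-8139 - 1*9582) - V(63)) + 1652 = ((-8139 - 1*9582) - 3*63) + 1652 = ((-8139 - 9582) - 1*189) + 1652 = (-17721 - 189) + 1652 = -17910 + 1652 = -16258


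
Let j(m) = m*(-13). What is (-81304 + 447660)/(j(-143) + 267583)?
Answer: 183178/134721 ≈ 1.3597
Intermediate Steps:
j(m) = -13*m
(-81304 + 447660)/(j(-143) + 267583) = (-81304 + 447660)/(-13*(-143) + 267583) = 366356/(1859 + 267583) = 366356/269442 = 366356*(1/269442) = 183178/134721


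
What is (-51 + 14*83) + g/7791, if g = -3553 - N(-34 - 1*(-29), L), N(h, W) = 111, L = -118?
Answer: 8652137/7791 ≈ 1110.5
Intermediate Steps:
g = -3664 (g = -3553 - 1*111 = -3553 - 111 = -3664)
(-51 + 14*83) + g/7791 = (-51 + 14*83) - 3664/7791 = (-51 + 1162) - 3664*1/7791 = 1111 - 3664/7791 = 8652137/7791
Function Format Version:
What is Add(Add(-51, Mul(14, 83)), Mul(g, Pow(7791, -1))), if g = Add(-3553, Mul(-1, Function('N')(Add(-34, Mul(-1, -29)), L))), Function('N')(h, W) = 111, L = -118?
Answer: Rational(8652137, 7791) ≈ 1110.5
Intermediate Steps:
g = -3664 (g = Add(-3553, Mul(-1, 111)) = Add(-3553, -111) = -3664)
Add(Add(-51, Mul(14, 83)), Mul(g, Pow(7791, -1))) = Add(Add(-51, Mul(14, 83)), Mul(-3664, Pow(7791, -1))) = Add(Add(-51, 1162), Mul(-3664, Rational(1, 7791))) = Add(1111, Rational(-3664, 7791)) = Rational(8652137, 7791)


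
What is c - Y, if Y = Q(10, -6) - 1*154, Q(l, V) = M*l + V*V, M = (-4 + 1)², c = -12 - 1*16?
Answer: 0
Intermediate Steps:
c = -28 (c = -12 - 16 = -28)
M = 9 (M = (-3)² = 9)
Q(l, V) = V² + 9*l (Q(l, V) = 9*l + V*V = 9*l + V² = V² + 9*l)
Y = -28 (Y = ((-6)² + 9*10) - 1*154 = (36 + 90) - 154 = 126 - 154 = -28)
c - Y = -28 - 1*(-28) = -28 + 28 = 0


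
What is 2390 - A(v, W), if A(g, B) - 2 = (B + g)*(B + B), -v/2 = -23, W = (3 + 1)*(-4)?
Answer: 3348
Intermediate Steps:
W = -16 (W = 4*(-4) = -16)
v = 46 (v = -2*(-23) = 46)
A(g, B) = 2 + 2*B*(B + g) (A(g, B) = 2 + (B + g)*(B + B) = 2 + (B + g)*(2*B) = 2 + 2*B*(B + g))
2390 - A(v, W) = 2390 - (2 + 2*(-16)² + 2*(-16)*46) = 2390 - (2 + 2*256 - 1472) = 2390 - (2 + 512 - 1472) = 2390 - 1*(-958) = 2390 + 958 = 3348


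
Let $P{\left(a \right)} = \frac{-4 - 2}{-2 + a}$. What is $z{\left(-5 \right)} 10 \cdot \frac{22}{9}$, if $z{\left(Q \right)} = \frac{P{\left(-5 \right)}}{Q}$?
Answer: $- \frac{88}{21} \approx -4.1905$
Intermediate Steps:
$P{\left(a \right)} = - \frac{6}{-2 + a}$
$z{\left(Q \right)} = \frac{6}{7 Q}$ ($z{\left(Q \right)} = \frac{\left(-6\right) \frac{1}{-2 - 5}}{Q} = \frac{\left(-6\right) \frac{1}{-7}}{Q} = \frac{\left(-6\right) \left(- \frac{1}{7}\right)}{Q} = \frac{6}{7 Q}$)
$z{\left(-5 \right)} 10 \cdot \frac{22}{9} = \frac{6}{7 \left(-5\right)} 10 \cdot \frac{22}{9} = \frac{6}{7} \left(- \frac{1}{5}\right) 10 \cdot 22 \cdot \frac{1}{9} = \left(- \frac{6}{35}\right) 10 \cdot \frac{22}{9} = \left(- \frac{12}{7}\right) \frac{22}{9} = - \frac{88}{21}$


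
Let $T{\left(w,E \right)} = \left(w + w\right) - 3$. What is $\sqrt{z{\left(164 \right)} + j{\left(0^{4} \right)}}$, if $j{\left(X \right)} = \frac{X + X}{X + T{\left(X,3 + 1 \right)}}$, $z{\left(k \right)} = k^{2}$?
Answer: $164$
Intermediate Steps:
$T{\left(w,E \right)} = -3 + 2 w$ ($T{\left(w,E \right)} = 2 w - 3 = -3 + 2 w$)
$j{\left(X \right)} = \frac{2 X}{-3 + 3 X}$ ($j{\left(X \right)} = \frac{X + X}{X + \left(-3 + 2 X\right)} = \frac{2 X}{-3 + 3 X}$)
$\sqrt{z{\left(164 \right)} + j{\left(0^{4} \right)}} = \sqrt{164^{2} + \frac{2 \cdot 0^{4}}{3 \left(-1 + 0^{4}\right)}} = \sqrt{26896 + \frac{2}{3} \cdot 0 \frac{1}{-1 + 0}} = \sqrt{26896 + \frac{2}{3} \cdot 0 \frac{1}{-1}} = \sqrt{26896 + \frac{2}{3} \cdot 0 \left(-1\right)} = \sqrt{26896 + 0} = \sqrt{26896} = 164$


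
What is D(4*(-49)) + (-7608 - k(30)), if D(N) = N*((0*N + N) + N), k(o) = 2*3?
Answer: 69218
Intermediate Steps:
k(o) = 6
D(N) = 2*N² (D(N) = N*((0 + N) + N) = N*(N + N) = N*(2*N) = 2*N²)
D(4*(-49)) + (-7608 - k(30)) = 2*(4*(-49))² + (-7608 - 1*6) = 2*(-196)² + (-7608 - 6) = 2*38416 - 7614 = 76832 - 7614 = 69218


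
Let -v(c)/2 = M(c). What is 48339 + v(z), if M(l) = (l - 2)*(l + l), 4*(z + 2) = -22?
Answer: 48054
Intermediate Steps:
z = -15/2 (z = -2 + (¼)*(-22) = -2 - 11/2 = -15/2 ≈ -7.5000)
M(l) = 2*l*(-2 + l) (M(l) = (-2 + l)*(2*l) = 2*l*(-2 + l))
v(c) = -4*c*(-2 + c)
48339 + v(z) = 48339 + 4*(-15/2)*(2 - 1*(-15/2)) = 48339 + 4*(-15/2)*(2 + 15/2) = 48339 + 4*(-15/2)*(19/2) = 48339 - 285 = 48054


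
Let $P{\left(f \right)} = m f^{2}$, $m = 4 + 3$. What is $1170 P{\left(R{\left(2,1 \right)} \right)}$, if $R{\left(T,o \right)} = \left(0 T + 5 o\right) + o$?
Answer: $294840$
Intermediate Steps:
$m = 7$
$R{\left(T,o \right)} = 6 o$ ($R{\left(T,o \right)} = \left(0 + 5 o\right) + o = 5 o + o = 6 o$)
$P{\left(f \right)} = 7 f^{2}$
$1170 P{\left(R{\left(2,1 \right)} \right)} = 1170 \cdot 7 \left(6 \cdot 1\right)^{2} = 1170 \cdot 7 \cdot 6^{2} = 1170 \cdot 7 \cdot 36 = 1170 \cdot 252 = 294840$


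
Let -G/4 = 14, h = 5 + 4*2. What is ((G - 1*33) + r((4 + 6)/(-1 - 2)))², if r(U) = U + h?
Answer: 56644/9 ≈ 6293.8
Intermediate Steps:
h = 13 (h = 5 + 8 = 13)
G = -56 (G = -4*14 = -56)
r(U) = 13 + U (r(U) = U + 13 = 13 + U)
((G - 1*33) + r((4 + 6)/(-1 - 2)))² = ((-56 - 1*33) + (13 + (4 + 6)/(-1 - 2)))² = ((-56 - 33) + (13 + 10/(-3)))² = (-89 + (13 + 10*(-⅓)))² = (-89 + (13 - 10/3))² = (-89 + 29/3)² = (-238/3)² = 56644/9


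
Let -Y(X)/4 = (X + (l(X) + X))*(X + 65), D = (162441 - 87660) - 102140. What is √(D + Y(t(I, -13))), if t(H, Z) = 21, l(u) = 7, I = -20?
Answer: I*√44215 ≈ 210.27*I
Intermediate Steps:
D = -27359 (D = 74781 - 102140 = -27359)
Y(X) = -4*(7 + 2*X)*(65 + X) (Y(X) = -4*(X + (7 + X))*(X + 65) = -4*(7 + 2*X)*(65 + X))
√(D + Y(t(I, -13))) = √(-27359 + (-1820 - 548*21 - 8*21²)) = √(-27359 + (-1820 - 11508 - 8*441)) = √(-27359 + (-1820 - 11508 - 3528)) = √(-27359 - 16856) = √(-44215) = I*√44215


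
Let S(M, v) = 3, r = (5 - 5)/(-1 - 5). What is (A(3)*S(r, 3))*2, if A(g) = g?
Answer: 18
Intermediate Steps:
r = 0 (r = 0/(-6) = 0*(-⅙) = 0)
(A(3)*S(r, 3))*2 = (3*3)*2 = 9*2 = 18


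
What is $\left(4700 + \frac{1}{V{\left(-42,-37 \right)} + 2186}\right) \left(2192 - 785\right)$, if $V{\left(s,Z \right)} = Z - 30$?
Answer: $\frac{14012736507}{2119} \approx 6.6129 \cdot 10^{6}$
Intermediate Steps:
$V{\left(s,Z \right)} = -30 + Z$ ($V{\left(s,Z \right)} = Z - 30 = -30 + Z$)
$\left(4700 + \frac{1}{V{\left(-42,-37 \right)} + 2186}\right) \left(2192 - 785\right) = \left(4700 + \frac{1}{\left(-30 - 37\right) + 2186}\right) \left(2192 - 785\right) = \left(4700 + \frac{1}{-67 + 2186}\right) 1407 = \left(4700 + \frac{1}{2119}\right) 1407 = \frac{9959301}{2119} \cdot 1407 = \frac{14012736507}{2119}$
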